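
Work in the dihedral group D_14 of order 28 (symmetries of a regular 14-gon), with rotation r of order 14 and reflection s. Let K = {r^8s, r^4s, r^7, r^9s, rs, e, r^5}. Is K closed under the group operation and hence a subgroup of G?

No

r^5 ∈ K but its inverse r^9 ∉ K, so K is not a subgroup.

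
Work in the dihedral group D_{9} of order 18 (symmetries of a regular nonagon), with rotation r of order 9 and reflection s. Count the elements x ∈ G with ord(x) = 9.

The elements of order 9 are: r, r^2, r^4, r^5, r^7, r^8.
That's 6.

6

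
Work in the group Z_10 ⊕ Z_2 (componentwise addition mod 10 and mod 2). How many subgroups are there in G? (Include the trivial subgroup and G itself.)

10

|G| = 20, so by Lagrange every subgroup order divides 20. Divisors: 1, 2, 4, 5, 10, 20.
Subgroups by order — order 1: 1; order 2: 3; order 4: 1; order 5: 1; order 10: 3; order 20: 1.
Total: 1 + 3 + 1 + 1 + 3 + 1 = 10.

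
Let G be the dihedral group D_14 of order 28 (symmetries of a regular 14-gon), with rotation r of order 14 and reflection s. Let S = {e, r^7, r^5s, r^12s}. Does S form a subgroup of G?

|S| = 4 divides |G| = 28, consistent with Lagrange.
S contains the identity, every element's inverse is in S, and S is closed under ·: it is a subgroup.

Yes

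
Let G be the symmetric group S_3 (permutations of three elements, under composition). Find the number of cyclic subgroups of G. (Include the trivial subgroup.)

5

Group the elements of G by the cyclic subgroup they generate; each cyclic subgroup of order d accounts for φ(d) elements.
Cyclic subgroups by order — order 1: 1; order 2: 3; order 3: 1.
Total: 5.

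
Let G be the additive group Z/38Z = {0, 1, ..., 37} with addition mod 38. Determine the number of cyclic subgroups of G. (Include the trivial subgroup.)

4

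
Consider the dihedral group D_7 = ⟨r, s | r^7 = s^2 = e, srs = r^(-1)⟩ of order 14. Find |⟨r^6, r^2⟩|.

7

|⟨r^6⟩| = 7 and |⟨r^2⟩| = 7, so |H| is a multiple of lcm(7, 7) = 7 and divides |G| = 14.
Closing under the operation: H = {e, r, r^2, r^3, r^4, r^5, r^6}, so |H| = 7.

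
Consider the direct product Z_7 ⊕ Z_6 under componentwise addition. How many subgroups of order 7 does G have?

1

|G| = 42 and 7 | 42, so subgroups of order 7 are possible by Lagrange.
The subgroups of order 7 are: {(0,0), (1,0), (2,0), (3,0), (4,0), (5,0), (6,0)}.
So G has 1 subgroup of order 7.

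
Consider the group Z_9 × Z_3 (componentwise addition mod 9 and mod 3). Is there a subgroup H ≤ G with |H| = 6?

No

6 does not divide |G| = 27, so by Lagrange no subgroup of order 6 exists.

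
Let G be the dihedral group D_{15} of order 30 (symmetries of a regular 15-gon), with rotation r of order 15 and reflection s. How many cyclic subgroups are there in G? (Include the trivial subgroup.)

Group the elements of G by the cyclic subgroup they generate; each cyclic subgroup of order d accounts for φ(d) elements.
Cyclic subgroups by order — order 1: 1; order 2: 15; order 3: 1; order 5: 1; order 15: 1.
Total: 19.

19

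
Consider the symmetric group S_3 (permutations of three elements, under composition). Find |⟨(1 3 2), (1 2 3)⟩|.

|⟨(1 3 2)⟩| = 3 and |⟨(1 2 3)⟩| = 3, so |H| is a multiple of lcm(3, 3) = 3 and divides |G| = 6.
Closing under the operation: H = {e, (1 2 3), (1 3 2)}, so |H| = 3.

3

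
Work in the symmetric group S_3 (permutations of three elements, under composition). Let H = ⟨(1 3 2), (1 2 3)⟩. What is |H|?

3

|⟨(1 3 2)⟩| = 3 and |⟨(1 2 3)⟩| = 3, so |H| is a multiple of lcm(3, 3) = 3 and divides |G| = 6.
Closing under the operation: H = {e, (1 2 3), (1 3 2)}, so |H| = 3.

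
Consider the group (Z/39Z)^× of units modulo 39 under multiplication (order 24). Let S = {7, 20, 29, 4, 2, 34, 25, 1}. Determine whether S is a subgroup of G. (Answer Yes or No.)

34 ∈ S but its inverse 31 ∉ S, so S is not a subgroup.

No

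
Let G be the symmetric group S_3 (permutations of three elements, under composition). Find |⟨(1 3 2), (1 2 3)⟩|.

|⟨(1 3 2)⟩| = 3 and |⟨(1 2 3)⟩| = 3, so |H| is a multiple of lcm(3, 3) = 3 and divides |G| = 6.
Closing under the operation: H = {e, (1 2 3), (1 3 2)}, so |H| = 3.

3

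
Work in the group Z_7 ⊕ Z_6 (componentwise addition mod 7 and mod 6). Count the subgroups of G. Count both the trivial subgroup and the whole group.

8

|G| = 42, so by Lagrange every subgroup order divides 42. Divisors: 1, 2, 3, 6, 7, 14, 21, 42.
Subgroups by order — order 1: 1; order 2: 1; order 3: 1; order 6: 1; order 7: 1; order 14: 1; order 21: 1; order 42: 1.
Total: 1 + 1 + 1 + 1 + 1 + 1 + 1 + 1 = 8.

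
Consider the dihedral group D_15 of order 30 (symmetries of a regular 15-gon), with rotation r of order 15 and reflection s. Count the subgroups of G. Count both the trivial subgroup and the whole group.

|G| = 30, so by Lagrange every subgroup order divides 30. Divisors: 1, 2, 3, 5, 6, 10, 15, 30.
Subgroups by order — order 1: 1; order 2: 15; order 3: 1; order 5: 1; order 6: 5; order 10: 3; order 15: 1; order 30: 1.
Total: 1 + 15 + 1 + 1 + 5 + 3 + 1 + 1 = 28.

28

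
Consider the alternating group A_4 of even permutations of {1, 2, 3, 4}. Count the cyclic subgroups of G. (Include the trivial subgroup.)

8

Group the elements of G by the cyclic subgroup they generate; each cyclic subgroup of order d accounts for φ(d) elements.
Cyclic subgroups by order — order 1: 1; order 2: 3; order 3: 4.
Total: 8.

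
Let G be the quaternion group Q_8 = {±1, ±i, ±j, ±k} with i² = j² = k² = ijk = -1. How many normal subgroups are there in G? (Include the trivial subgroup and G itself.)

6

G has 6 subgroups. Checking conjugation-invariance by order — order 1: 1/1 normal; order 2: 1/1 normal; order 4: 3/3 normal; order 8: 1/1 normal.
Total normal subgroups: 6.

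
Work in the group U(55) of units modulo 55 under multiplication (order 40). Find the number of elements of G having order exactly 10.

Enumerating element orders in G gives 12 elements of order 10.

12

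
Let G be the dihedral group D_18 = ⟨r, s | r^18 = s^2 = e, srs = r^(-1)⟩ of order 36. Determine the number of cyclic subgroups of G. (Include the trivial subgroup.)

Each element a generates a cyclic subgroup ⟨a⟩; distinct elements may generate the same one (a cyclic group of order d has φ(d) generators).
Cyclic subgroups by order — order 1: 1; order 2: 19; order 3: 1; order 6: 1; order 9: 1; order 18: 1.
Total: 24.

24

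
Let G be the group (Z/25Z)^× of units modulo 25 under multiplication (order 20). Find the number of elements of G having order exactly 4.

The elements of order 4 are: 7, 18.
That's 2.

2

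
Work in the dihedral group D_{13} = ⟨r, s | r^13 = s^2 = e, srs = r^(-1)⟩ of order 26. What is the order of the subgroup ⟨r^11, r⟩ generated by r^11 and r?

|⟨r^11⟩| = 13 and |⟨r⟩| = 13, so |H| is a multiple of lcm(13, 13) = 13 and divides |G| = 26.
Closing under the operation: H = {e, r, r^2, r^3, r^4, r^5, r^6, r^7, r^8, r^9, r^10, r^11, r^12}, so |H| = 13.

13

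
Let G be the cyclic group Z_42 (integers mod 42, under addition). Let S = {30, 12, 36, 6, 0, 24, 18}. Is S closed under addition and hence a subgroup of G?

|S| = 7 divides |G| = 42, consistent with Lagrange.
S contains the identity, every element's inverse is in S, and S is closed under +: it is a subgroup.
In fact S = ⟨18⟩.

Yes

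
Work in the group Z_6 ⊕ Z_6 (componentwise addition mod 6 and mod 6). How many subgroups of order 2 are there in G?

3

|G| = 36 and 2 | 36, so subgroups of order 2 are possible by Lagrange.
The subgroups of order 2 are: {(0,0), (0,3)}; {(0,0), (3,0)}; {(0,0), (3,3)}.
So G has 3 subgroups of order 2.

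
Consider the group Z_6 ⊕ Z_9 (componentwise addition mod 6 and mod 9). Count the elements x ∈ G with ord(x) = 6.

An element (a,b) has order lcm(ord(a), ord(b)); count pairs with lcm equal to 6.
Enumerating gives 8 such elements.

8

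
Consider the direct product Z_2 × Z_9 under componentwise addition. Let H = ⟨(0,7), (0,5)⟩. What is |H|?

|⟨(0,7)⟩| = 9 and |⟨(0,5)⟩| = 9, so |H| is a multiple of lcm(9, 9) = 9 and divides |G| = 18.
Closing under the operation: H = {(0,0), (0,1), (0,2), (0,3), (0,4), (0,5), (0,6), (0,7), (0,8)}, so |H| = 9.

9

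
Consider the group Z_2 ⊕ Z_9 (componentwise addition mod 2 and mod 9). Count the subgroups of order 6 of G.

|G| = 18 and 6 | 18, so subgroups of order 6 are possible by Lagrange.
The subgroups of order 6 are: {(0,0), (0,3), (0,6), (1,0), (1,3), (1,6)}.
So G has 1 subgroup of order 6.

1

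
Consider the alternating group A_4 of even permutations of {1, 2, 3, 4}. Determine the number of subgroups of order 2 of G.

|G| = 12 and 2 | 12, so subgroups of order 2 are possible by Lagrange.
The subgroups of order 2 are: {e, (1 2)(3 4)}; {e, (1 3)(2 4)}; {e, (1 4)(2 3)}.
So G has 3 subgroups of order 2.

3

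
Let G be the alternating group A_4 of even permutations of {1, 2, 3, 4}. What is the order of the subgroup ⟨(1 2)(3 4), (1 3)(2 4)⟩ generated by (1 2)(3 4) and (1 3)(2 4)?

|⟨(1 2)(3 4)⟩| = 2 and |⟨(1 3)(2 4)⟩| = 2, so |H| is a multiple of lcm(2, 2) = 2 and divides |G| = 12.
Closing under the operation: H = {e, (1 2)(3 4), (1 3)(2 4), (1 4)(2 3)}, so |H| = 4.

4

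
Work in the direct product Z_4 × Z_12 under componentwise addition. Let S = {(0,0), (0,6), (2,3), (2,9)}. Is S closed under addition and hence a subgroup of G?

|S| = 4 divides |G| = 48, consistent with Lagrange.
S contains the identity, every element's inverse is in S, and S is closed under +: it is a subgroup.
In fact S = ⟨(2,3)⟩.

Yes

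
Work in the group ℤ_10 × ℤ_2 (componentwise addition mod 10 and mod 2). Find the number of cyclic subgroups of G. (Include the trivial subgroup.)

A cyclic subgroup of order d is generated by each of its φ(d) elements of order d, so the cyclic subgroups of order d number (#elements of order d)/φ(d).
Cyclic subgroups by order — order 1: 1; order 2: 3; order 5: 1; order 10: 3.
Total: 8.

8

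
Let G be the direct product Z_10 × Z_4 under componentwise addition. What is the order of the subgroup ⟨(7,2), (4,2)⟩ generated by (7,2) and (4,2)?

20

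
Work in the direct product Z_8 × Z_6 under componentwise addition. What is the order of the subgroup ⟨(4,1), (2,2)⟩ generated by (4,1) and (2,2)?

24

|⟨(4,1)⟩| = 6 and |⟨(2,2)⟩| = 12, so |H| is a multiple of lcm(6, 12) = 12 and divides |G| = 48.
Closing under the operation: H = {(0,0), (0,1), (0,2), (0,3), (0,4), (0,5), (2,0), (2,1), (2,2), (2,3), (2,4), (2,5), (4,0), (4,1), (4,2), (4,3), (4,4), (4,5), (6,0), (6,1), (6,2), (6,3), (6,4), (6,5)}, so |H| = 24.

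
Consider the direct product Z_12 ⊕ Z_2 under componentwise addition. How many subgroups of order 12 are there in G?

3

|G| = 24 and 12 | 24, so subgroups of order 12 are possible by Lagrange.
The subgroups of order 12 are: {(0,0), (0,1), (2,0), (2,1), (4,0), (4,1), (6,0), (6,1), (8,0), (8,1), (10,0), (10,1)}; {(0,0), (1,0), (2,0), (3,0), (4,0), (5,0), (6,0), (7,0), (8,0), (9,0), (10,0), (11,0)}; {(0,0), (1,1), (2,0), (3,1), (4,0), (5,1), (6,0), (7,1), (8,0), (9,1), (10,0), (11,1)}.
So G has 3 subgroups of order 12.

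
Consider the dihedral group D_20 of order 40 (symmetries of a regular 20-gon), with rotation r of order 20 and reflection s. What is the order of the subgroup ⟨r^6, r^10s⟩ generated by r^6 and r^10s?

20

|⟨r^6⟩| = 10 and |⟨r^10s⟩| = 2, so |H| is a multiple of lcm(10, 2) = 10 and divides |G| = 40.
Closing under the operation: H = {e, r^2, r^4, r^6, r^8, r^10, r^12, r^14, r^16, r^18, s, r^2s, r^4s, r^6s, r^8s, r^10s, r^12s, r^14s, r^16s, r^18s}, so |H| = 20.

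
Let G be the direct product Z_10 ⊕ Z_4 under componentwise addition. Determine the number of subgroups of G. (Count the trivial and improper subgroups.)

|G| = 40, so by Lagrange every subgroup order divides 40. Divisors: 1, 2, 4, 5, 8, 10, 20, 40.
Subgroups by order — order 1: 1; order 2: 3; order 4: 3; order 5: 1; order 8: 1; order 10: 3; order 20: 3; order 40: 1.
Total: 1 + 3 + 3 + 1 + 1 + 3 + 3 + 1 = 16.

16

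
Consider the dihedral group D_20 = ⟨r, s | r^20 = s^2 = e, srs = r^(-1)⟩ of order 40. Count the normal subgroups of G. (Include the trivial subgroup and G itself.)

9

G has 48 subgroups. Checking conjugation-invariance by order — order 1: 1/1 normal; order 2: 1/21 normal; order 4: 1/11 normal; order 5: 1/1 normal; order 8: 0/5 normal; order 10: 1/5 normal; order 20: 3/3 normal; order 40: 1/1 normal.
Total normal subgroups: 9.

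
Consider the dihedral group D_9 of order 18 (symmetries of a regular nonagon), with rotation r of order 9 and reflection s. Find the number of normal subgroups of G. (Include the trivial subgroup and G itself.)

4

G has 16 subgroups. Checking conjugation-invariance by order — order 1: 1/1 normal; order 2: 0/9 normal; order 3: 1/1 normal; order 6: 0/3 normal; order 9: 1/1 normal; order 18: 1/1 normal.
Total normal subgroups: 4.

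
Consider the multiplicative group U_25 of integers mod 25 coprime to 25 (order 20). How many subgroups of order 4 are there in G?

|G| = 20 and 4 | 20, so subgroups of order 4 are possible by Lagrange.
The subgroups of order 4 are: {1, 7, 18, 24}.
So G has 1 subgroup of order 4.

1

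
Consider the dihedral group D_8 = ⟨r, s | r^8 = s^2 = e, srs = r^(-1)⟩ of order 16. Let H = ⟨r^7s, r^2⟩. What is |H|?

|⟨r^7s⟩| = 2 and |⟨r^2⟩| = 4, so |H| is a multiple of lcm(2, 4) = 4 and divides |G| = 16.
Closing under the operation: H = {e, r^2, r^4, r^6, rs, r^3s, r^5s, r^7s}, so |H| = 8.

8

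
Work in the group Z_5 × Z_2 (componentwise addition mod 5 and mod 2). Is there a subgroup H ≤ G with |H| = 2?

2 | 10. A subgroup of order 2 is {(0,0), (0,1)}.

Yes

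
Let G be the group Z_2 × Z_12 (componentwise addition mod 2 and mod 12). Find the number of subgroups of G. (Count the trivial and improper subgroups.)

16

|G| = 24, so by Lagrange every subgroup order divides 24. Divisors: 1, 2, 3, 4, 6, 8, 12, 24.
Subgroups by order — order 1: 1; order 2: 3; order 3: 1; order 4: 3; order 6: 3; order 8: 1; order 12: 3; order 24: 1.
Total: 1 + 3 + 1 + 3 + 3 + 1 + 3 + 1 = 16.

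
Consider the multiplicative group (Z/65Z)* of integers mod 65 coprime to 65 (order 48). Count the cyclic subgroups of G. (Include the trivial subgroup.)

20

Group the elements of G by the cyclic subgroup they generate; each cyclic subgroup of order d accounts for φ(d) elements.
Cyclic subgroups by order — order 1: 1; order 2: 3; order 3: 1; order 4: 6; order 6: 3; order 12: 6.
Total: 20.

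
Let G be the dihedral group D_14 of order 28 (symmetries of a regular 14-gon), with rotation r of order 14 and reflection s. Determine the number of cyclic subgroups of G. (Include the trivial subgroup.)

Each element a generates a cyclic subgroup ⟨a⟩; distinct elements may generate the same one (a cyclic group of order d has φ(d) generators).
Cyclic subgroups by order — order 1: 1; order 2: 15; order 7: 1; order 14: 1.
Total: 18.

18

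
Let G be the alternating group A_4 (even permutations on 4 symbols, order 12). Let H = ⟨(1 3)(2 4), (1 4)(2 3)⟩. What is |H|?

4

|⟨(1 3)(2 4)⟩| = 2 and |⟨(1 4)(2 3)⟩| = 2, so |H| is a multiple of lcm(2, 2) = 2 and divides |G| = 12.
Closing under the operation: H = {e, (1 2)(3 4), (1 3)(2 4), (1 4)(2 3)}, so |H| = 4.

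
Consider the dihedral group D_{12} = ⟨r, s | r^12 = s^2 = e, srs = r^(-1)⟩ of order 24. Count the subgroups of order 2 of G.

|G| = 24 and 2 | 24, so subgroups of order 2 are possible by Lagrange.
The subgroups of order 2 are: {e, r^10s}; {e, r^11s}; {e, r^2s}; {e, r^3s}; … (13 in all).
So G has 13 subgroups of order 2.

13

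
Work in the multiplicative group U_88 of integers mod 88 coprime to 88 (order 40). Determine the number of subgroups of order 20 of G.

7

|G| = 40 and 20 | 40, so subgroups of order 20 are possible by Lagrange.
The subgroups of order 20 are: {1, 9, 13, 15, 19, 21, 23, 25, 29, 31, 35, 43, 47, 49, 51, 61, 71, 81, 83, 85}; {1, 5, 9, 13, 17, 21, 25, 29, 37, 41, 45, 49, 53, 57, 61, 65, 69, 73, 81, 85}; {1, 3, 7, 9, 13, 21, 25, 27, 29, 39, 49, 59, 61, 63, 67, 75, 79, 81, 85, 87}; {1, 7, 9, 15, 17, 23, 25, 31, 39, 41, 47, 49, 57, 63, 65, 71, 73, 79, 81, 87}; … (7 in all).
So G has 7 subgroups of order 20.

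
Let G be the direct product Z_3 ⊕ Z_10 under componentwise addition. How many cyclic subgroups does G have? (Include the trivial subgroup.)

8

Group the elements of G by the cyclic subgroup they generate; each cyclic subgroup of order d accounts for φ(d) elements.
Cyclic subgroups by order — order 1: 1; order 2: 1; order 3: 1; order 5: 1; order 6: 1; order 10: 1; order 15: 1; order 30: 1.
Total: 8.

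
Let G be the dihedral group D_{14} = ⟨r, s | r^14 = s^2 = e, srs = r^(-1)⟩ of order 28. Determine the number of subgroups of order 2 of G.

|G| = 28 and 2 | 28, so subgroups of order 2 are possible by Lagrange.
The subgroups of order 2 are: {e, r^10s}; {e, r^11s}; {e, r^12s}; {e, r^13s}; … (15 in all).
So G has 15 subgroups of order 2.

15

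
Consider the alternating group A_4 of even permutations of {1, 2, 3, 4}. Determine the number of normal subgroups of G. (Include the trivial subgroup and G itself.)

G has 10 subgroups. Checking conjugation-invariance by order — order 1: 1/1 normal; order 2: 0/3 normal; order 3: 0/4 normal; order 4: 1/1 normal; order 12: 1/1 normal.
Total normal subgroups: 3.

3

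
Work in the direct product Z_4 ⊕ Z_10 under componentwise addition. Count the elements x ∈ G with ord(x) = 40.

An element (a,b) has order lcm(ord(a), ord(b)); count pairs with lcm equal to 40.
Enumerating gives 0 such elements.

0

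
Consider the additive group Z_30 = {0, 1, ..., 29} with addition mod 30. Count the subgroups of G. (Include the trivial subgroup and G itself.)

8

A cyclic group of order 30 has exactly one subgroup for each divisor of 30.
Divisors of 30: 1, 2, 3, 5, 6, 10, 15, 30.
So Z_30 has 8 subgroups.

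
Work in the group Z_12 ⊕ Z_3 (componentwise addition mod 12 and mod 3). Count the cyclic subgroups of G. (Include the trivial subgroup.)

15

Group the elements of G by the cyclic subgroup they generate; each cyclic subgroup of order d accounts for φ(d) elements.
Cyclic subgroups by order — order 1: 1; order 2: 1; order 3: 4; order 4: 1; order 6: 4; order 12: 4.
Total: 15.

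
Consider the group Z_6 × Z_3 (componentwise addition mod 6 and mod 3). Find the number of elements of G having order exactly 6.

8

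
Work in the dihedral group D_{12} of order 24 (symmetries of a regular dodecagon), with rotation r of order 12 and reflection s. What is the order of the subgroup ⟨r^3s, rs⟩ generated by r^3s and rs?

|⟨r^3s⟩| = 2 and |⟨rs⟩| = 2, so |H| is a multiple of lcm(2, 2) = 2 and divides |G| = 24.
Closing under the operation: H = {e, r^2, r^4, r^6, r^8, r^10, rs, r^3s, r^5s, r^7s, r^9s, r^11s}, so |H| = 12.

12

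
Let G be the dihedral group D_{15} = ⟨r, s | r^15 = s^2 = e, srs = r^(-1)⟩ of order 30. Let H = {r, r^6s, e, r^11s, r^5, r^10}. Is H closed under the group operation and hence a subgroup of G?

No

r ∈ H but its inverse r^14 ∉ H, so H is not a subgroup.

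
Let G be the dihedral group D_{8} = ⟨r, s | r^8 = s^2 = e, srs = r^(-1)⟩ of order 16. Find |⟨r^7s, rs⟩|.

|⟨r^7s⟩| = 2 and |⟨rs⟩| = 2, so |H| is a multiple of lcm(2, 2) = 2 and divides |G| = 16.
Closing under the operation: H = {e, r^2, r^4, r^6, rs, r^3s, r^5s, r^7s}, so |H| = 8.

8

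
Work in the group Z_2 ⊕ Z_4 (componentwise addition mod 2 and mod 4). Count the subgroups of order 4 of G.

3

|G| = 8 and 4 | 8, so subgroups of order 4 are possible by Lagrange.
The subgroups of order 4 are: {(0,0), (0,1), (0,2), (0,3)}; {(0,0), (0,2), (1,0), (1,2)}; {(0,0), (0,2), (1,1), (1,3)}.
So G has 3 subgroups of order 4.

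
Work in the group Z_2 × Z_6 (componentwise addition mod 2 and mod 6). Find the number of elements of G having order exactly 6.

An element (a,b) has order lcm(ord(a), ord(b)); count pairs with lcm equal to 6.
Enumerating gives 6 such elements.

6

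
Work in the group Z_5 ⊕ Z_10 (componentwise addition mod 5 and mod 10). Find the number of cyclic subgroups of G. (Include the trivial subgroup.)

Each element a generates a cyclic subgroup ⟨a⟩; distinct elements may generate the same one (a cyclic group of order d has φ(d) generators).
Cyclic subgroups by order — order 1: 1; order 2: 1; order 5: 6; order 10: 6.
Total: 14.

14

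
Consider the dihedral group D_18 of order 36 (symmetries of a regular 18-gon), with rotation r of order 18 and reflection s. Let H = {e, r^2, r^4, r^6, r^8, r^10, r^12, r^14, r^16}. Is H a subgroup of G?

Yes

|H| = 9 divides |G| = 36, consistent with Lagrange.
H contains the identity, every element's inverse is in H, and H is closed under ·: it is a subgroup.
In fact H = ⟨r^4⟩.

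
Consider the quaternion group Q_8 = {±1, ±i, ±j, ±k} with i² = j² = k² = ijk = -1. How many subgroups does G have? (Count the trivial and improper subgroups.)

6

|G| = 8, so by Lagrange every subgroup order divides 8. Divisors: 1, 2, 4, 8.
Subgroups by order — order 1: 1; order 2: 1; order 4: 3; order 8: 1.
Total: 1 + 1 + 3 + 1 = 6.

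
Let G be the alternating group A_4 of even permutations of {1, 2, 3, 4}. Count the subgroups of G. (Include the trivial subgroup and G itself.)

10

|G| = 12, so by Lagrange every subgroup order divides 12. Divisors: 1, 2, 3, 4, 6, 12.
Subgroups by order — order 1: 1; order 2: 3; order 3: 4; order 4: 1; order 6: 0; order 12: 1.
Total: 1 + 3 + 4 + 1 + 0 + 1 = 10.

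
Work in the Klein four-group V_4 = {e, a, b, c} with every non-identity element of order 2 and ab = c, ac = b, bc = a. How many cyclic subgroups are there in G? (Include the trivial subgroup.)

Group the elements of G by the cyclic subgroup they generate; each cyclic subgroup of order d accounts for φ(d) elements.
Cyclic subgroups by order — order 1: 1; order 2: 3.
Total: 4.

4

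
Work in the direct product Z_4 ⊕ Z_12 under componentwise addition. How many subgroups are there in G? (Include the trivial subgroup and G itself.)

|G| = 48, so by Lagrange every subgroup order divides 48. Divisors: 1, 2, 3, 4, 6, 8, 12, 16, 24, 48.
Subgroups by order — order 1: 1; order 2: 3; order 3: 1; order 4: 7; order 6: 3; order 8: 3; order 12: 7; order 16: 1; order 24: 3; order 48: 1.
Total: 1 + 3 + 1 + 7 + 3 + 3 + 7 + 1 + 3 + 1 = 30.

30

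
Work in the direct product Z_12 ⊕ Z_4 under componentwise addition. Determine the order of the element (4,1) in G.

12

The order of (4,1) in Z_12 × Z_4 is lcm(ord(4) in Z_12, ord(1) in Z_4).
ord(4) = 3 and ord(1) = 4, so |⟨(4,1)⟩| = lcm(3, 4) = 12.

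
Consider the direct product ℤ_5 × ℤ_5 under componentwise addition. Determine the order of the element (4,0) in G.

The order of (4,0) in Z_5 × Z_5 is lcm(ord(4) in Z_5, ord(0) in Z_5).
ord(4) = 5 and ord(0) = 1, so |⟨(4,0)⟩| = lcm(5, 1) = 5.

5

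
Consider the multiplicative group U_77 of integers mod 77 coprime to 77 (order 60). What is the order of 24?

Compute successive powers of 24 mod 77: 24, 37, 41, 60, 54, 64, 73, 58, …; 24^30 ≡ 1 (mod 77).
So |⟨24⟩| = 30.

30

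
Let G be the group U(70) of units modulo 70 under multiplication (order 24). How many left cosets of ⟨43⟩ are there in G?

6

|⟨43⟩| = 4 and |G| = 24.
By Lagrange, [G : H] = |G|/|H| = 24/4 = 6.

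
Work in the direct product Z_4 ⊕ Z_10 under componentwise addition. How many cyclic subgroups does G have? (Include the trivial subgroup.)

12

A cyclic subgroup of order d is generated by each of its φ(d) elements of order d, so the cyclic subgroups of order d number (#elements of order d)/φ(d).
Cyclic subgroups by order — order 1: 1; order 2: 3; order 4: 2; order 5: 1; order 10: 3; order 20: 2.
Total: 12.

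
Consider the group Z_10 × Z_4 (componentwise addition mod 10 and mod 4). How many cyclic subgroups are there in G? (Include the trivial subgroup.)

A cyclic subgroup of order d is generated by each of its φ(d) elements of order d, so the cyclic subgroups of order d number (#elements of order d)/φ(d).
Cyclic subgroups by order — order 1: 1; order 2: 3; order 4: 2; order 5: 1; order 10: 3; order 20: 2.
Total: 12.

12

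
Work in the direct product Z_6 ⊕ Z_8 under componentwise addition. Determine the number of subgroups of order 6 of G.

|G| = 48 and 6 | 48, so subgroups of order 6 are possible by Lagrange.
The subgroups of order 6 are: {(0,0), (0,4), (2,0), (2,4), (4,0), (4,4)}; {(0,0), (1,0), (2,0), (3,0), (4,0), (5,0)}; {(0,0), (1,4), (2,0), (3,4), (4,0), (5,4)}.
So G has 3 subgroups of order 6.

3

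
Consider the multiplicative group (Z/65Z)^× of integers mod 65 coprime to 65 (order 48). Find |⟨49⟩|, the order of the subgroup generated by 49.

6

Compute successive powers of 49 mod 65: 49, 61, 64, 16, 4, 1; 49^6 ≡ 1 (mod 65).
So |⟨49⟩| = 6.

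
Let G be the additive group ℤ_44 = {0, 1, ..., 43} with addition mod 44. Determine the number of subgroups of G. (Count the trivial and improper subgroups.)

6

Subgroups of the cyclic group ℤ_44 correspond bijectively to divisors of 44.
Divisors of 44: 1, 2, 4, 11, 22, 44.
So ℤ_44 has 6 subgroups.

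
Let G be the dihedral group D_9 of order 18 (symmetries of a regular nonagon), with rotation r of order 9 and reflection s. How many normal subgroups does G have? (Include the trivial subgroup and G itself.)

G has 16 subgroups. Checking conjugation-invariance by order — order 1: 1/1 normal; order 2: 0/9 normal; order 3: 1/1 normal; order 6: 0/3 normal; order 9: 1/1 normal; order 18: 1/1 normal.
Total normal subgroups: 4.

4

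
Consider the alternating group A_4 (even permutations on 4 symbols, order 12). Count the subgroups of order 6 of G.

0

|G| = 12 and 6 | 12, so subgroups of order 6 are possible by Lagrange.
Checking all subgroups of G, none has order 6.
So G has 0 subgroups of order 6.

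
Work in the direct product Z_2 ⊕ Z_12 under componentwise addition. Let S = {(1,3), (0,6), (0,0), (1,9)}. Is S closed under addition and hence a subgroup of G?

|S| = 4 divides |G| = 24, consistent with Lagrange.
S contains the identity, every element's inverse is in S, and S is closed under +: it is a subgroup.
In fact S = ⟨(1,9)⟩.

Yes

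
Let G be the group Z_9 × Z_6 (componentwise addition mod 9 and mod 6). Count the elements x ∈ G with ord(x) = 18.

18

An element (a,b) has order lcm(ord(a), ord(b)); count pairs with lcm equal to 18.
Enumerating gives 18 such elements.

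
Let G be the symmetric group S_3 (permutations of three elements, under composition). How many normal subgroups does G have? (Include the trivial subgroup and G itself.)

G has 6 subgroups. Checking conjugation-invariance by order — order 1: 1/1 normal; order 2: 0/3 normal; order 3: 1/1 normal; order 6: 1/1 normal.
Total normal subgroups: 3.

3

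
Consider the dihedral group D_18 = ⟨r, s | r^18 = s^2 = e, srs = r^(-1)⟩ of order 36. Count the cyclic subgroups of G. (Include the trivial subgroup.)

24

A cyclic subgroup of order d is generated by each of its φ(d) elements of order d, so the cyclic subgroups of order d number (#elements of order d)/φ(d).
Cyclic subgroups by order — order 1: 1; order 2: 19; order 3: 1; order 6: 1; order 9: 1; order 18: 1.
Total: 24.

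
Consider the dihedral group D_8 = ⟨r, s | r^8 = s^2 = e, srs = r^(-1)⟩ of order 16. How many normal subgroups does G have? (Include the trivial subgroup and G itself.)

7

G has 19 subgroups. Checking conjugation-invariance by order — order 1: 1/1 normal; order 2: 1/9 normal; order 4: 1/5 normal; order 8: 3/3 normal; order 16: 1/1 normal.
Total normal subgroups: 7.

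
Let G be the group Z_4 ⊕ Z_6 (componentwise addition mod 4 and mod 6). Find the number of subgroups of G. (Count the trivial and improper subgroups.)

|G| = 24, so by Lagrange every subgroup order divides 24. Divisors: 1, 2, 3, 4, 6, 8, 12, 24.
Subgroups by order — order 1: 1; order 2: 3; order 3: 1; order 4: 3; order 6: 3; order 8: 1; order 12: 3; order 24: 1.
Total: 1 + 3 + 1 + 3 + 3 + 1 + 3 + 1 = 16.

16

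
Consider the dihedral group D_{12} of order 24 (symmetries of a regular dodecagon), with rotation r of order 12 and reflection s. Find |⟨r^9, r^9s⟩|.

|⟨r^9⟩| = 4 and |⟨r^9s⟩| = 2, so |H| is a multiple of lcm(4, 2) = 4 and divides |G| = 24.
Closing under the operation: H = {e, r^3, r^6, r^9, s, r^3s, r^6s, r^9s}, so |H| = 8.

8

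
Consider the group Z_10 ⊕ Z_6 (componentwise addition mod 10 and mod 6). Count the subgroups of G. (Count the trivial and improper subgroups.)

20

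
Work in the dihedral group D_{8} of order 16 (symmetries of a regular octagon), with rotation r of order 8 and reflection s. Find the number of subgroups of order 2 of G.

9

|G| = 16 and 2 | 16, so subgroups of order 2 are possible by Lagrange.
The subgroups of order 2 are: {e, r^2s}; {e, r^3s}; {e, r^4}; {e, r^4s}; … (9 in all).
So G has 9 subgroups of order 2.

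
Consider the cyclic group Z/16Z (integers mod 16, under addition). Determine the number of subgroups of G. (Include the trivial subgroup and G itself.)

5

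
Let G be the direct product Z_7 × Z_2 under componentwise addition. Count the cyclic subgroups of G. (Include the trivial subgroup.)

A cyclic subgroup of order d is generated by each of its φ(d) elements of order d, so the cyclic subgroups of order d number (#elements of order d)/φ(d).
Cyclic subgroups by order — order 1: 1; order 2: 1; order 7: 1; order 14: 1.
Total: 4.

4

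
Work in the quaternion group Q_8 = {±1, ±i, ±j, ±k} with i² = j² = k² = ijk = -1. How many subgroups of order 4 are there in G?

3

|G| = 8 and 4 | 8, so subgroups of order 4 are possible by Lagrange.
The subgroups of order 4 are: {1, -1, i, -i}; {1, -1, j, -j}; {1, -1, k, -k}.
So G has 3 subgroups of order 4.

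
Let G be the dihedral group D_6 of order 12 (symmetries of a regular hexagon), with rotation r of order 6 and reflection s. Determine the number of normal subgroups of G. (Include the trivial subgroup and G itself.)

7

G has 16 subgroups. Checking conjugation-invariance by order — order 1: 1/1 normal; order 2: 1/7 normal; order 3: 1/1 normal; order 4: 0/3 normal; order 6: 3/3 normal; order 12: 1/1 normal.
Total normal subgroups: 7.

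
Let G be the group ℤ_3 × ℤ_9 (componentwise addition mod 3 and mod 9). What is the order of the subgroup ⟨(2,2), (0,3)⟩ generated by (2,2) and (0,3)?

|⟨(2,2)⟩| = 9 and |⟨(0,3)⟩| = 3, so |H| is a multiple of lcm(9, 3) = 9 and divides |G| = 27.
Closing under the operation: H = {(0,0), (0,3), (0,6), (1,1), (1,4), (1,7), (2,2), (2,5), (2,8)}, so |H| = 9.

9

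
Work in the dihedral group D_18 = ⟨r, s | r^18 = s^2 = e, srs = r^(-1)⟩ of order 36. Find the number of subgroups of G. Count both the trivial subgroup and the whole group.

|G| = 36, so by Lagrange every subgroup order divides 36. Divisors: 1, 2, 3, 4, 6, 9, 12, 18, 36.
Subgroups by order — order 1: 1; order 2: 19; order 3: 1; order 4: 9; order 6: 7; order 9: 1; order 12: 3; order 18: 3; order 36: 1.
Total: 1 + 19 + 1 + 9 + 7 + 1 + 3 + 3 + 1 = 45.

45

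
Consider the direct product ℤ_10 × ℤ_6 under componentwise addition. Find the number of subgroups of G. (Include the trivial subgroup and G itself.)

|G| = 60, so by Lagrange every subgroup order divides 60. Divisors: 1, 2, 3, 4, 5, 6, 10, 12, 15, 20, 30, 60.
Subgroups by order — order 1: 1; order 2: 3; order 3: 1; order 4: 1; order 5: 1; order 6: 3; order 10: 3; order 12: 1; order 15: 1; order 20: 1; order 30: 3; order 60: 1.
Total: 1 + 3 + 1 + 1 + 1 + 3 + 3 + 1 + 1 + 1 + 3 + 1 = 20.

20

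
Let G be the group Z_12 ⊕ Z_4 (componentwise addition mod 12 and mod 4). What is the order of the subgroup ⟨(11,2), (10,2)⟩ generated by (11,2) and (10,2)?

|⟨(11,2)⟩| = 12 and |⟨(10,2)⟩| = 6, so |H| is a multiple of lcm(12, 6) = 12 and divides |G| = 48.
Closing under the operation: H = {(0,0), (0,2), (1,0), (1,2), (2,0), (2,2), (3,0), (3,2), (4,0), (4,2), (5,0), (5,2), (6,0), (6,2), (7,0), (7,2), (8,0), (8,2), (9,0), (9,2), (10,0), (10,2), (11,0), (11,2)}, so |H| = 24.

24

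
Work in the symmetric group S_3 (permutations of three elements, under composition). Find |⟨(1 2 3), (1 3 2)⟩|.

|⟨(1 2 3)⟩| = 3 and |⟨(1 3 2)⟩| = 3, so |H| is a multiple of lcm(3, 3) = 3 and divides |G| = 6.
Closing under the operation: H = {e, (1 2 3), (1 3 2)}, so |H| = 3.

3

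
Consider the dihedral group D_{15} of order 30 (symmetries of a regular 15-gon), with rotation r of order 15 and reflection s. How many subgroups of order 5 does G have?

|G| = 30 and 5 | 30, so subgroups of order 5 are possible by Lagrange.
The subgroups of order 5 are: {e, r^3, r^6, r^9, r^12}.
So G has 1 subgroup of order 5.

1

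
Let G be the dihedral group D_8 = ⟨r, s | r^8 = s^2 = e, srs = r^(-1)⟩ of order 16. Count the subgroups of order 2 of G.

9

|G| = 16 and 2 | 16, so subgroups of order 2 are possible by Lagrange.
The subgroups of order 2 are: {e, r^2s}; {e, r^3s}; {e, r^4}; {e, r^4s}; … (9 in all).
So G has 9 subgroups of order 2.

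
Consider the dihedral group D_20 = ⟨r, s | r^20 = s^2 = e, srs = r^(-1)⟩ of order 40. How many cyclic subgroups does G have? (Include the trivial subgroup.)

26

A cyclic subgroup of order d is generated by each of its φ(d) elements of order d, so the cyclic subgroups of order d number (#elements of order d)/φ(d).
Cyclic subgroups by order — order 1: 1; order 2: 21; order 4: 1; order 5: 1; order 10: 1; order 20: 1.
Total: 26.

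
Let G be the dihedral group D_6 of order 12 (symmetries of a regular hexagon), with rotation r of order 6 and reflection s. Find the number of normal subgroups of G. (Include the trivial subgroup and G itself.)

G has 16 subgroups. Checking conjugation-invariance by order — order 1: 1/1 normal; order 2: 1/7 normal; order 3: 1/1 normal; order 4: 0/3 normal; order 6: 3/3 normal; order 12: 1/1 normal.
Total normal subgroups: 7.

7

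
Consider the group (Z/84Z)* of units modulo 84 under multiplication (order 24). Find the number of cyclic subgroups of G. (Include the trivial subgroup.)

16

Group the elements of G by the cyclic subgroup they generate; each cyclic subgroup of order d accounts for φ(d) elements.
Cyclic subgroups by order — order 1: 1; order 2: 7; order 3: 1; order 6: 7.
Total: 16.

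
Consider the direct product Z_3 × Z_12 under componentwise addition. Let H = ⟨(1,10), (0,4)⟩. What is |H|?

|⟨(1,10)⟩| = 6 and |⟨(0,4)⟩| = 3, so |H| is a multiple of lcm(6, 3) = 6 and divides |G| = 36.
Closing under the operation: H = {(0,0), (0,2), (0,4), (0,6), (0,8), (0,10), (1,0), (1,2), (1,4), (1,6), (1,8), (1,10), (2,0), (2,2), (2,4), (2,6), (2,8), (2,10)}, so |H| = 18.

18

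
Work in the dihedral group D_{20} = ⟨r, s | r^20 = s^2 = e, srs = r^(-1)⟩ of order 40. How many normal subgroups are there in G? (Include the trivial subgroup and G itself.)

G has 48 subgroups. Checking conjugation-invariance by order — order 1: 1/1 normal; order 2: 1/21 normal; order 4: 1/11 normal; order 5: 1/1 normal; order 8: 0/5 normal; order 10: 1/5 normal; order 20: 3/3 normal; order 40: 1/1 normal.
Total normal subgroups: 9.

9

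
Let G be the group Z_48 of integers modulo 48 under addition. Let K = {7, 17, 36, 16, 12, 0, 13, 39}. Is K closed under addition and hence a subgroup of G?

16 ∈ K but its inverse 32 ∉ K, so K is not a subgroup.

No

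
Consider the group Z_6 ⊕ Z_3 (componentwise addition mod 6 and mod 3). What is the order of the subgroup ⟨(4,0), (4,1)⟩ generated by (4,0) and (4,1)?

9

|⟨(4,0)⟩| = 3 and |⟨(4,1)⟩| = 3, so |H| is a multiple of lcm(3, 3) = 3 and divides |G| = 18.
Closing under the operation: H = {(0,0), (0,1), (0,2), (2,0), (2,1), (2,2), (4,0), (4,1), (4,2)}, so |H| = 9.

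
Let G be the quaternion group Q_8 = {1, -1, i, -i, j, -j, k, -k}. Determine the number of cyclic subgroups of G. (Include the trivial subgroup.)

Group the elements of G by the cyclic subgroup they generate; each cyclic subgroup of order d accounts for φ(d) elements.
Cyclic subgroups by order — order 1: 1; order 2: 1; order 4: 3.
Total: 5.

5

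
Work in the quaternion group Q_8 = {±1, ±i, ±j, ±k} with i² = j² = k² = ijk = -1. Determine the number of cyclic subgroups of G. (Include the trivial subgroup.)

A cyclic subgroup of order d is generated by each of its φ(d) elements of order d, so the cyclic subgroups of order d number (#elements of order d)/φ(d).
Cyclic subgroups by order — order 1: 1; order 2: 1; order 4: 3.
Total: 5.

5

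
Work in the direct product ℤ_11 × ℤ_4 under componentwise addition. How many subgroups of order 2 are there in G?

1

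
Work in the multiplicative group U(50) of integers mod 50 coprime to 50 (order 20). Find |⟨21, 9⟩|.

|⟨21⟩| = 5 and |⟨9⟩| = 10, so |H| is a multiple of lcm(5, 10) = 10 and divides |G| = 20.
Closing under the operation: H = {1, 9, 11, 19, 21, 29, 31, 39, 41, 49}, so |H| = 10.

10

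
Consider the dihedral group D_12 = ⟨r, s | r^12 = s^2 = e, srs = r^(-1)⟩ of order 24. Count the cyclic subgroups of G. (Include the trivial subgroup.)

18

Group the elements of G by the cyclic subgroup they generate; each cyclic subgroup of order d accounts for φ(d) elements.
Cyclic subgroups by order — order 1: 1; order 2: 13; order 3: 1; order 4: 1; order 6: 1; order 12: 1.
Total: 18.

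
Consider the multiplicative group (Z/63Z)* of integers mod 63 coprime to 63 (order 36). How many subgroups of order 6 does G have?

|G| = 36 and 6 | 36, so subgroups of order 6 are possible by Lagrange.
The subgroups of order 6 are: {1, 10, 19, 37, 46, 55}; {1, 8, 11, 23, 25, 58}; {1, 13, 22, 34, 43, 55}; {1, 2, 4, 8, 16, 32}; … (12 in all).
So G has 12 subgroups of order 6.

12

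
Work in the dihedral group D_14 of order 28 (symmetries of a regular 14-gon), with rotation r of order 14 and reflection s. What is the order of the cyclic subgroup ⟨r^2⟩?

Computing powers of r^2: the smallest k with (r^2)^k = e is k = 7.

7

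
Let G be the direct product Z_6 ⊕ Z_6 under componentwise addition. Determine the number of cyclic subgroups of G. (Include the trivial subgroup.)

Each element a generates a cyclic subgroup ⟨a⟩; distinct elements may generate the same one (a cyclic group of order d has φ(d) generators).
Cyclic subgroups by order — order 1: 1; order 2: 3; order 3: 4; order 6: 12.
Total: 20.

20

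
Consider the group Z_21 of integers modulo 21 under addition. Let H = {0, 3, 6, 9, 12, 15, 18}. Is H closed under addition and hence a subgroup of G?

Yes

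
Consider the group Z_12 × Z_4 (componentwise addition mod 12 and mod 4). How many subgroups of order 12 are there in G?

|G| = 48 and 12 | 48, so subgroups of order 12 are possible by Lagrange.
The subgroups of order 12 are: {(0,0), (0,1), (0,2), (0,3), (4,0), (4,1), (4,2), (4,3), (8,0), (8,1), (8,2), (8,3)}; {(0,0), (0,2), (2,0), (2,2), (4,0), (4,2), (6,0), (6,2), (8,0), (8,2), (10,0), (10,2)}; {(0,0), (0,2), (2,1), (2,3), (4,0), (4,2), (6,1), (6,3), (8,0), (8,2), (10,1), (10,3)}; {(0,0), (1,0), (2,0), (3,0), (4,0), (5,0), (6,0), (7,0), (8,0), (9,0), (10,0), (11,0)}; … (7 in all).
So G has 7 subgroups of order 12.

7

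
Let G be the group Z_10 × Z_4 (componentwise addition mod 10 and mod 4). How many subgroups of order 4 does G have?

3

|G| = 40 and 4 | 40, so subgroups of order 4 are possible by Lagrange.
The subgroups of order 4 are: {(0,0), (0,1), (0,2), (0,3)}; {(0,0), (0,2), (5,0), (5,2)}; {(0,0), (0,2), (5,1), (5,3)}.
So G has 3 subgroups of order 4.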